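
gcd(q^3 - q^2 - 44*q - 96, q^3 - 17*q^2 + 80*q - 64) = q - 8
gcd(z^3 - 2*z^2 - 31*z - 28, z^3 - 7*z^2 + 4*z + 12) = z + 1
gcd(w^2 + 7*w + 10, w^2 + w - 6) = 1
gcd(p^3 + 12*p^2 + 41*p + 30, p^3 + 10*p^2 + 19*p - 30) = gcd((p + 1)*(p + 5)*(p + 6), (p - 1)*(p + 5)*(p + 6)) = p^2 + 11*p + 30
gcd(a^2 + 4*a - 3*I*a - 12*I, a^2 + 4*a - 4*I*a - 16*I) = a + 4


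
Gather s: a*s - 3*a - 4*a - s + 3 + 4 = -7*a + s*(a - 1) + 7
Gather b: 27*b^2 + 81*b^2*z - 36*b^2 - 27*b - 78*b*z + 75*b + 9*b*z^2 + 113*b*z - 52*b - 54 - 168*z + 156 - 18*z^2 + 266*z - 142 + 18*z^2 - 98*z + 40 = b^2*(81*z - 9) + b*(9*z^2 + 35*z - 4)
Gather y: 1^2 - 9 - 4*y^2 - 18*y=-4*y^2 - 18*y - 8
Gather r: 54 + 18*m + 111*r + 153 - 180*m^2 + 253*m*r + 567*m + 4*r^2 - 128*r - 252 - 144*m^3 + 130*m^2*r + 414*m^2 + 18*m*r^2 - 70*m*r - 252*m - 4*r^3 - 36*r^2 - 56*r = -144*m^3 + 234*m^2 + 333*m - 4*r^3 + r^2*(18*m - 32) + r*(130*m^2 + 183*m - 73) - 45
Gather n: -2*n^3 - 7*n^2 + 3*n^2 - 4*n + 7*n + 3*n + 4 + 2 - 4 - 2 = -2*n^3 - 4*n^2 + 6*n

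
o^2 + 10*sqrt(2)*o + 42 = (o + 3*sqrt(2))*(o + 7*sqrt(2))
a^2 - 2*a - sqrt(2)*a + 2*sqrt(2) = (a - 2)*(a - sqrt(2))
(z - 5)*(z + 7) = z^2 + 2*z - 35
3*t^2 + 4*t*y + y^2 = (t + y)*(3*t + y)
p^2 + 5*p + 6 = (p + 2)*(p + 3)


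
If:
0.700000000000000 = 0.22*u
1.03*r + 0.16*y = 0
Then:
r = -0.155339805825243*y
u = 3.18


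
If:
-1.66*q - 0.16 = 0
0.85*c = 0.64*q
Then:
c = -0.07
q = -0.10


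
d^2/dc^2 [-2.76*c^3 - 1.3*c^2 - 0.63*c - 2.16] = -16.56*c - 2.6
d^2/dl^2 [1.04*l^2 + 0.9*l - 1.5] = 2.08000000000000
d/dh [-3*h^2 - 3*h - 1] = -6*h - 3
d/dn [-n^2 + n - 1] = 1 - 2*n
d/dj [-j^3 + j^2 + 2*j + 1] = -3*j^2 + 2*j + 2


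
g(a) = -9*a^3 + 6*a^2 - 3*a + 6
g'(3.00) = -210.00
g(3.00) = -192.00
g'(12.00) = -3747.00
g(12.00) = -14718.00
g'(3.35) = -265.81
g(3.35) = -275.07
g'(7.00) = -1242.00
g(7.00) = -2808.00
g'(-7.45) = -1590.97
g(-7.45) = 4082.81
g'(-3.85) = -449.41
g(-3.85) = 620.08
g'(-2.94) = -271.66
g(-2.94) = 295.39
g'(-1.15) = -52.51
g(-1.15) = 31.07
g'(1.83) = -71.46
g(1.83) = -34.55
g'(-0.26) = -7.95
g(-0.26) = 7.34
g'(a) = -27*a^2 + 12*a - 3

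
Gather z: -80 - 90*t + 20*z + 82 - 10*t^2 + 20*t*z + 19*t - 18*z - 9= -10*t^2 - 71*t + z*(20*t + 2) - 7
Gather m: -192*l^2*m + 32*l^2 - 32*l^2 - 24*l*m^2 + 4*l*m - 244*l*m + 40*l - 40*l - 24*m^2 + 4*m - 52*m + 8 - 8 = m^2*(-24*l - 24) + m*(-192*l^2 - 240*l - 48)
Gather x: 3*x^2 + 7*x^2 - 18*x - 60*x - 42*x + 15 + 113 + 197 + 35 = 10*x^2 - 120*x + 360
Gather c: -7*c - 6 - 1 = -7*c - 7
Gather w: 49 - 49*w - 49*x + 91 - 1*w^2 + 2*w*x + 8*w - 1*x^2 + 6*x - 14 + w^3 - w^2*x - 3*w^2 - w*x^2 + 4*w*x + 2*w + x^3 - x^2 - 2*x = w^3 + w^2*(-x - 4) + w*(-x^2 + 6*x - 39) + x^3 - 2*x^2 - 45*x + 126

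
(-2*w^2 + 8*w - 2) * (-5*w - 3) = 10*w^3 - 34*w^2 - 14*w + 6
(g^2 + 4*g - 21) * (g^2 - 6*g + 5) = g^4 - 2*g^3 - 40*g^2 + 146*g - 105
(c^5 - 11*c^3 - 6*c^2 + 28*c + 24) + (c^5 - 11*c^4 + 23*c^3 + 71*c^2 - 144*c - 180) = 2*c^5 - 11*c^4 + 12*c^3 + 65*c^2 - 116*c - 156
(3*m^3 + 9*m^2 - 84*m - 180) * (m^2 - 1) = 3*m^5 + 9*m^4 - 87*m^3 - 189*m^2 + 84*m + 180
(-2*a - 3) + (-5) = -2*a - 8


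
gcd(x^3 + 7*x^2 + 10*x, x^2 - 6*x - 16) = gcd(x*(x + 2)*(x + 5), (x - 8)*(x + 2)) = x + 2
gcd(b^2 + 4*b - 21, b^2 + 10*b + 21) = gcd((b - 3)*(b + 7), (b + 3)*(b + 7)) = b + 7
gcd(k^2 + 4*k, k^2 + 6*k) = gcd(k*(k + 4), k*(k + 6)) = k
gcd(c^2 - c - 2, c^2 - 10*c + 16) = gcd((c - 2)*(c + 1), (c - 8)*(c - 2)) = c - 2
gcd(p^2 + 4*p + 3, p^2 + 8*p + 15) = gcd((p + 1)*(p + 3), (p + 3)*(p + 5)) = p + 3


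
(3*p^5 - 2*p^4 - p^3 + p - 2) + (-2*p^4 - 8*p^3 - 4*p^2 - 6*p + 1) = 3*p^5 - 4*p^4 - 9*p^3 - 4*p^2 - 5*p - 1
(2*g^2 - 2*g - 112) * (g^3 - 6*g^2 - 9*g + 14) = 2*g^5 - 14*g^4 - 118*g^3 + 718*g^2 + 980*g - 1568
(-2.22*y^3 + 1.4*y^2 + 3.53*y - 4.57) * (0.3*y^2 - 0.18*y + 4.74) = -0.666*y^5 + 0.8196*y^4 - 9.7158*y^3 + 4.6296*y^2 + 17.5548*y - 21.6618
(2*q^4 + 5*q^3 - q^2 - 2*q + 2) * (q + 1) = 2*q^5 + 7*q^4 + 4*q^3 - 3*q^2 + 2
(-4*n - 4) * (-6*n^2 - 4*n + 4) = 24*n^3 + 40*n^2 - 16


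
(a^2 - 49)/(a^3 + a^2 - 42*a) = (a - 7)/(a*(a - 6))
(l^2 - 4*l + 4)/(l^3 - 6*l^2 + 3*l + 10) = (l - 2)/(l^2 - 4*l - 5)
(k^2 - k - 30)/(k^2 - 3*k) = (k^2 - k - 30)/(k*(k - 3))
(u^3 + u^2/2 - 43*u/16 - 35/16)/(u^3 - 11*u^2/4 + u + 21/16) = (4*u^2 + 9*u + 5)/(4*u^2 - 4*u - 3)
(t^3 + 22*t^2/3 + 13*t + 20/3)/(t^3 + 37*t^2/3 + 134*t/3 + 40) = (t + 1)/(t + 6)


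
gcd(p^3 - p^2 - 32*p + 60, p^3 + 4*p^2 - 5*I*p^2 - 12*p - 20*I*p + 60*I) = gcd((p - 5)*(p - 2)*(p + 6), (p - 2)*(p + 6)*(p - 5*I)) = p^2 + 4*p - 12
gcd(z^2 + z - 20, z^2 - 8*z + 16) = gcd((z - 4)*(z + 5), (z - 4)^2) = z - 4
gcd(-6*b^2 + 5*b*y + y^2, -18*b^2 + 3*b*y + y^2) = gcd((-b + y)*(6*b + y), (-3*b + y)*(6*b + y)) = 6*b + y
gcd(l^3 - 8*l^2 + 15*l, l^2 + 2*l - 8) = 1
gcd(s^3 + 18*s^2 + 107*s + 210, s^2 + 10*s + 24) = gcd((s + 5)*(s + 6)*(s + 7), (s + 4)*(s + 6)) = s + 6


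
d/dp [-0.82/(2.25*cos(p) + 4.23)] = -1.845*sin(p)/(2.25*cos(p) + 4.23)^2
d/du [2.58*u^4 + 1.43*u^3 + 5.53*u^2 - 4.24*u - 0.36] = 10.32*u^3 + 4.29*u^2 + 11.06*u - 4.24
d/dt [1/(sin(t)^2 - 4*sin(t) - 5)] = 2*(2 - sin(t))*cos(t)/((sin(t) - 5)^2*(sin(t) + 1)^2)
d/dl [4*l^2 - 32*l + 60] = 8*l - 32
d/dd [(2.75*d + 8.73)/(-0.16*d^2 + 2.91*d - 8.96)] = (0.44*d^2 + 2.7936*d - 50.0443)/(0.0256*d^4 - 0.9312*d^3 + 11.3353*d^2 - 52.1472*d + 80.2816)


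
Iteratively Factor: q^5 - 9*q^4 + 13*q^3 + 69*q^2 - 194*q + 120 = (q + 3)*(q^4 - 12*q^3 + 49*q^2 - 78*q + 40) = (q - 1)*(q + 3)*(q^3 - 11*q^2 + 38*q - 40) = (q - 2)*(q - 1)*(q + 3)*(q^2 - 9*q + 20) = (q - 5)*(q - 2)*(q - 1)*(q + 3)*(q - 4)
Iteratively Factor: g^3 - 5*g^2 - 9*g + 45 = (g - 5)*(g^2 - 9) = (g - 5)*(g - 3)*(g + 3)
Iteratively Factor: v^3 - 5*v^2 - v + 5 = (v + 1)*(v^2 - 6*v + 5) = (v - 5)*(v + 1)*(v - 1)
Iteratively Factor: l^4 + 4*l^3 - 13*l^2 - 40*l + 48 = (l - 3)*(l^3 + 7*l^2 + 8*l - 16) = (l - 3)*(l + 4)*(l^2 + 3*l - 4) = (l - 3)*(l + 4)^2*(l - 1)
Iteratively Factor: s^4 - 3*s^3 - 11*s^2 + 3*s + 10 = (s - 5)*(s^3 + 2*s^2 - s - 2) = (s - 5)*(s + 2)*(s^2 - 1) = (s - 5)*(s - 1)*(s + 2)*(s + 1)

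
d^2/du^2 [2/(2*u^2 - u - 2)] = 4*(4*u^2 - 2*u - (4*u - 1)^2 - 4)/(-2*u^2 + u + 2)^3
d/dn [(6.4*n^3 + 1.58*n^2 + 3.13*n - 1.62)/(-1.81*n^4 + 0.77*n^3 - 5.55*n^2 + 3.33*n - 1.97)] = (11.584*n^6 + 5.7196*n^5 - 19.7407*n^4 + 26.075*n^3 - 11.4489*n^2 - 24.2072*n - 0.7715)/(3.2761*n^8 - 2.7874*n^7 + 20.6839*n^6 - 20.6016*n^5 + 43.0621*n^4 - 39.9968*n^3 + 32.9559*n^2 - 13.1202*n + 3.8809)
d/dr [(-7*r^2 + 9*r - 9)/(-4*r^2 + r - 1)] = 29*r*(r - 2)/(16*r^4 - 8*r^3 + 9*r^2 - 2*r + 1)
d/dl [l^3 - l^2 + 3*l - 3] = 3*l^2 - 2*l + 3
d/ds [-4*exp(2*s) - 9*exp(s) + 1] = (-8*exp(s) - 9)*exp(s)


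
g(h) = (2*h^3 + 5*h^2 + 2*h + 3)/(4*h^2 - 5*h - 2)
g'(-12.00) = 0.48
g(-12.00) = -4.35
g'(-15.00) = 0.49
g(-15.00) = -5.81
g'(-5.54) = 0.45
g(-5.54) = -1.31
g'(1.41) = -136.92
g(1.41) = -19.47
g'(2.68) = -2.26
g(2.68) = 6.21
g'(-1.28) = 0.48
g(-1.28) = 0.41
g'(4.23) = 0.03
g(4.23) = 5.21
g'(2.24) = -7.13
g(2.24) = 8.01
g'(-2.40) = 0.37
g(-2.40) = -0.02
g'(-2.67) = 0.37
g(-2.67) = -0.12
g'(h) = (5 - 8*h)*(2*h^3 + 5*h^2 + 2*h + 3)/(4*h^2 - 5*h - 2)^2 + (6*h^2 + 10*h + 2)/(4*h^2 - 5*h - 2)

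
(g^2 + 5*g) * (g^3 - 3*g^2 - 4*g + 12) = g^5 + 2*g^4 - 19*g^3 - 8*g^2 + 60*g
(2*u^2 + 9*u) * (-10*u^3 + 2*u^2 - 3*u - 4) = -20*u^5 - 86*u^4 + 12*u^3 - 35*u^2 - 36*u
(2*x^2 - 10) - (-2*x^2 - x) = 4*x^2 + x - 10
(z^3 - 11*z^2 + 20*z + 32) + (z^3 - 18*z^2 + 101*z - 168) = 2*z^3 - 29*z^2 + 121*z - 136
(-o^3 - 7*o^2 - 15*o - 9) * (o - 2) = -o^4 - 5*o^3 - o^2 + 21*o + 18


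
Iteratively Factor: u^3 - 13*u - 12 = (u + 1)*(u^2 - u - 12) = (u + 1)*(u + 3)*(u - 4)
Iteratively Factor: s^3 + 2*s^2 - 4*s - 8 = (s - 2)*(s^2 + 4*s + 4) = (s - 2)*(s + 2)*(s + 2)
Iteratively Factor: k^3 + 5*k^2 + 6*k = (k + 3)*(k^2 + 2*k) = k*(k + 3)*(k + 2)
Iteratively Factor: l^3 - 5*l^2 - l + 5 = (l - 5)*(l^2 - 1) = (l - 5)*(l + 1)*(l - 1)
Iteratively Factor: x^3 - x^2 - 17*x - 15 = (x + 3)*(x^2 - 4*x - 5) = (x + 1)*(x + 3)*(x - 5)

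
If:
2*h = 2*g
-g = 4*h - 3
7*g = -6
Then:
No Solution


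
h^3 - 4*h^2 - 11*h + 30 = (h - 5)*(h - 2)*(h + 3)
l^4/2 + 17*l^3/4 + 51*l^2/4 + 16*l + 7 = (l/2 + 1)*(l + 1)*(l + 2)*(l + 7/2)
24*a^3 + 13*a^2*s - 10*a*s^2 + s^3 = (-8*a + s)*(-3*a + s)*(a + s)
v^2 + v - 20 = (v - 4)*(v + 5)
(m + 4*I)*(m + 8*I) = m^2 + 12*I*m - 32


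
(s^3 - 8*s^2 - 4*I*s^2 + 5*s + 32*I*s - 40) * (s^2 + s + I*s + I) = s^5 - 7*s^4 - 3*I*s^4 + s^3 + 21*I*s^3 - 63*s^2 + 29*I*s^2 - 72*s - 35*I*s - 40*I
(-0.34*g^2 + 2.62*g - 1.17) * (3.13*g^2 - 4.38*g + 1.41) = -1.0642*g^4 + 9.6898*g^3 - 15.6171*g^2 + 8.8188*g - 1.6497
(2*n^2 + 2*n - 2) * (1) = 2*n^2 + 2*n - 2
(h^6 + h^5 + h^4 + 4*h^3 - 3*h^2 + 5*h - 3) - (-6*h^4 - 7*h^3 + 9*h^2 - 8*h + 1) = h^6 + h^5 + 7*h^4 + 11*h^3 - 12*h^2 + 13*h - 4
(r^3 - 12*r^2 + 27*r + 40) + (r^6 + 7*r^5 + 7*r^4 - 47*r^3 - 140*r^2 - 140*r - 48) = r^6 + 7*r^5 + 7*r^4 - 46*r^3 - 152*r^2 - 113*r - 8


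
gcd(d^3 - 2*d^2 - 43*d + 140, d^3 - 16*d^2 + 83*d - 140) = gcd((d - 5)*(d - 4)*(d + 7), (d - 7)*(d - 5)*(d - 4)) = d^2 - 9*d + 20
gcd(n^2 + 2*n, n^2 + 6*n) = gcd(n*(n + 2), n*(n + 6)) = n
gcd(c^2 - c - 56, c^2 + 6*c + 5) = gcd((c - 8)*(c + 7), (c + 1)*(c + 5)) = 1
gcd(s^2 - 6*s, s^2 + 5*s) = s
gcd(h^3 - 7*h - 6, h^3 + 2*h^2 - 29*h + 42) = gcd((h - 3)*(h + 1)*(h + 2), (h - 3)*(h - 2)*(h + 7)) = h - 3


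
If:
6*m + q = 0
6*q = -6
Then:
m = 1/6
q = -1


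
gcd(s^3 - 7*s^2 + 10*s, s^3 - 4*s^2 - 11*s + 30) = s^2 - 7*s + 10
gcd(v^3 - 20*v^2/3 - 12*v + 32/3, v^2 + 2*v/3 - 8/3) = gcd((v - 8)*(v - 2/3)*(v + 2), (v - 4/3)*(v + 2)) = v + 2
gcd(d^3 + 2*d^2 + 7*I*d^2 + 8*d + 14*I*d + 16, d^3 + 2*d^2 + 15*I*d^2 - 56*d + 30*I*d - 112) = d^2 + d*(2 + 8*I) + 16*I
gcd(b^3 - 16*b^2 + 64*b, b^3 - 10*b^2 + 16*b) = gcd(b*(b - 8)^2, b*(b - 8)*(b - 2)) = b^2 - 8*b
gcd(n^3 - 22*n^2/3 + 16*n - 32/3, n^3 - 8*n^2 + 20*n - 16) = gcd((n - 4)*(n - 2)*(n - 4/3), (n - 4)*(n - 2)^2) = n^2 - 6*n + 8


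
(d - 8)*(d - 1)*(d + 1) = d^3 - 8*d^2 - d + 8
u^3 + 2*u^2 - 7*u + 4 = (u - 1)^2*(u + 4)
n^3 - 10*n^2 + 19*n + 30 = (n - 6)*(n - 5)*(n + 1)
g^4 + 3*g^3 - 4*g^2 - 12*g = g*(g - 2)*(g + 2)*(g + 3)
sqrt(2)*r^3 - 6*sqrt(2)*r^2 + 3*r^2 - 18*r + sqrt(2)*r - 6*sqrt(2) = (r - 6)*(r + sqrt(2))*(sqrt(2)*r + 1)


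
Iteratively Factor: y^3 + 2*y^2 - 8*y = (y)*(y^2 + 2*y - 8) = y*(y + 4)*(y - 2)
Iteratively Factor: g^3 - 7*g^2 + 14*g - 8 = (g - 1)*(g^2 - 6*g + 8) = (g - 2)*(g - 1)*(g - 4)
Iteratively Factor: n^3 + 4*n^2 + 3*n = (n)*(n^2 + 4*n + 3) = n*(n + 3)*(n + 1)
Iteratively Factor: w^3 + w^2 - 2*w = (w - 1)*(w^2 + 2*w) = (w - 1)*(w + 2)*(w)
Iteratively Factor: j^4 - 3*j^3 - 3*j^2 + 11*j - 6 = (j - 1)*(j^3 - 2*j^2 - 5*j + 6) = (j - 1)*(j + 2)*(j^2 - 4*j + 3) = (j - 1)^2*(j + 2)*(j - 3)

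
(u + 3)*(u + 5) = u^2 + 8*u + 15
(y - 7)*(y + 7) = y^2 - 49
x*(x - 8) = x^2 - 8*x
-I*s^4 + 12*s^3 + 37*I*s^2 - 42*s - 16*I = (s + I)*(s + 2*I)*(s + 8*I)*(-I*s + 1)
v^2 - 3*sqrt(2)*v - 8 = (v - 4*sqrt(2))*(v + sqrt(2))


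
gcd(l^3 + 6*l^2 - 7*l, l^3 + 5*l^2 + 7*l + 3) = 1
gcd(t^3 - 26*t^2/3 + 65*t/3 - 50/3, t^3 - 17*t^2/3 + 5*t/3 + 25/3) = t^2 - 20*t/3 + 25/3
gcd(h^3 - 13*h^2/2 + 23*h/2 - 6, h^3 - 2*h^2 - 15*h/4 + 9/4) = 1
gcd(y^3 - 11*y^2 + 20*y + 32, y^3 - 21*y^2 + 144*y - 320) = y - 8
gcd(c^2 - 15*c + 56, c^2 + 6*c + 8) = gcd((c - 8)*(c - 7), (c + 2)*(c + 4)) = 1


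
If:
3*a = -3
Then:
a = -1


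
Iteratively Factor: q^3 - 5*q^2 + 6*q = (q)*(q^2 - 5*q + 6) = q*(q - 3)*(q - 2)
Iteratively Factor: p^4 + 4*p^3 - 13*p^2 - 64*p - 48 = (p + 4)*(p^3 - 13*p - 12) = (p + 3)*(p + 4)*(p^2 - 3*p - 4) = (p + 1)*(p + 3)*(p + 4)*(p - 4)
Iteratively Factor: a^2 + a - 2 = (a + 2)*(a - 1)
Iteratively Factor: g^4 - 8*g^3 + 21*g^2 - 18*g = (g)*(g^3 - 8*g^2 + 21*g - 18) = g*(g - 2)*(g^2 - 6*g + 9) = g*(g - 3)*(g - 2)*(g - 3)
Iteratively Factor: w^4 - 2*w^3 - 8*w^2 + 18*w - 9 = (w - 1)*(w^3 - w^2 - 9*w + 9) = (w - 3)*(w - 1)*(w^2 + 2*w - 3) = (w - 3)*(w - 1)^2*(w + 3)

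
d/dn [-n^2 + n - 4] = 1 - 2*n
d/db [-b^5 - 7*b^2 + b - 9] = -5*b^4 - 14*b + 1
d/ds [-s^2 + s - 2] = 1 - 2*s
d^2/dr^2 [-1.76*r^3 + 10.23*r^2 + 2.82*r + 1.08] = 20.46 - 10.56*r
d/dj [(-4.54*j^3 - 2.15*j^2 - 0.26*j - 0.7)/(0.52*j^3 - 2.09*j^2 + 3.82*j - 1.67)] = (10.6066*j^4 - 34.4152*j^3 + 15.081*j^2 + 4.255*j + 3.1082)/(0.2704*j^6 - 2.1736*j^5 + 8.3409*j^4 - 17.7044*j^3 + 21.573*j^2 - 12.7588*j + 2.7889)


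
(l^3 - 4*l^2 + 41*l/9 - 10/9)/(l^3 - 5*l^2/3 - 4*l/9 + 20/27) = 3*(3*l^2 - 7*l + 2)/(9*l^2 - 4)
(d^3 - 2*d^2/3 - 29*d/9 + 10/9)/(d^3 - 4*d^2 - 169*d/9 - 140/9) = (3*d^2 - 7*d + 2)/(3*d^2 - 17*d - 28)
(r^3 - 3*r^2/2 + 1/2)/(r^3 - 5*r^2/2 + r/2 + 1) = (r - 1)/(r - 2)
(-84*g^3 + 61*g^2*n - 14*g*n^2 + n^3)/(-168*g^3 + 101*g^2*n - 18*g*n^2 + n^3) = (4*g - n)/(8*g - n)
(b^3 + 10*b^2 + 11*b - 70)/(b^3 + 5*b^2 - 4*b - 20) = (b + 7)/(b + 2)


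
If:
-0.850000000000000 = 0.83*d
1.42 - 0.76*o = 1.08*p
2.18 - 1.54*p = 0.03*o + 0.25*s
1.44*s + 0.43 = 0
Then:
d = -1.02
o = -0.22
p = 1.47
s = -0.30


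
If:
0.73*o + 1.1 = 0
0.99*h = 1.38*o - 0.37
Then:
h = -2.47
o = -1.51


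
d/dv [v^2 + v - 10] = 2*v + 1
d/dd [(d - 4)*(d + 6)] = 2*d + 2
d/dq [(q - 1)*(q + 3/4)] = 2*q - 1/4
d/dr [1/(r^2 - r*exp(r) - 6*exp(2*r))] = (r*exp(r) - 2*r + 12*exp(2*r) + exp(r))/(-r^2 + r*exp(r) + 6*exp(2*r))^2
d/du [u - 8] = 1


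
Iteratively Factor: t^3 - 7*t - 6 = (t + 1)*(t^2 - t - 6) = (t - 3)*(t + 1)*(t + 2)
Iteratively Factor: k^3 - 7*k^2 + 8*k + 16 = (k + 1)*(k^2 - 8*k + 16) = (k - 4)*(k + 1)*(k - 4)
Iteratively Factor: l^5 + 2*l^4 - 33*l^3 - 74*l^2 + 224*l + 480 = (l - 3)*(l^4 + 5*l^3 - 18*l^2 - 128*l - 160) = (l - 5)*(l - 3)*(l^3 + 10*l^2 + 32*l + 32) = (l - 5)*(l - 3)*(l + 4)*(l^2 + 6*l + 8) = (l - 5)*(l - 3)*(l + 2)*(l + 4)*(l + 4)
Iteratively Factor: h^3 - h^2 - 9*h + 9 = (h - 3)*(h^2 + 2*h - 3) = (h - 3)*(h + 3)*(h - 1)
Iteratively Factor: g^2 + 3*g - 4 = (g - 1)*(g + 4)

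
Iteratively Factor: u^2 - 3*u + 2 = (u - 1)*(u - 2)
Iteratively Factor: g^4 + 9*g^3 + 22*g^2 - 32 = (g + 4)*(g^3 + 5*g^2 + 2*g - 8) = (g - 1)*(g + 4)*(g^2 + 6*g + 8) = (g - 1)*(g + 2)*(g + 4)*(g + 4)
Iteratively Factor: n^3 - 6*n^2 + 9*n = (n - 3)*(n^2 - 3*n) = (n - 3)^2*(n)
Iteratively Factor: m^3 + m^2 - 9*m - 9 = (m + 3)*(m^2 - 2*m - 3) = (m - 3)*(m + 3)*(m + 1)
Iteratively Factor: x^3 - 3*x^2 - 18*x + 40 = (x - 2)*(x^2 - x - 20) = (x - 2)*(x + 4)*(x - 5)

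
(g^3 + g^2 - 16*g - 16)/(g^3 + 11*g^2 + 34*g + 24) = (g - 4)/(g + 6)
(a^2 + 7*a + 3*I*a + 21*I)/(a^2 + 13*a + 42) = (a + 3*I)/(a + 6)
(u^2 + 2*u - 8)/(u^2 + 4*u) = (u - 2)/u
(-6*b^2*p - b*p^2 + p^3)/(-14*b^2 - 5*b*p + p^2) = p*(-3*b + p)/(-7*b + p)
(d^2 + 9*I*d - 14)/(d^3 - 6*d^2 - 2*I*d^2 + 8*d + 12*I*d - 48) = (d + 7*I)/(d^2 + d*(-6 - 4*I) + 24*I)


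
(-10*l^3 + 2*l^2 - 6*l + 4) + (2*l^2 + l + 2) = -10*l^3 + 4*l^2 - 5*l + 6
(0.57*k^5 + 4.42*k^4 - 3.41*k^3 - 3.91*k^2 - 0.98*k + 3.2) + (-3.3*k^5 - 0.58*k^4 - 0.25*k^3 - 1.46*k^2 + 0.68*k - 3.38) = -2.73*k^5 + 3.84*k^4 - 3.66*k^3 - 5.37*k^2 - 0.3*k - 0.18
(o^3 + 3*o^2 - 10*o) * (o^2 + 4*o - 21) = o^5 + 7*o^4 - 19*o^3 - 103*o^2 + 210*o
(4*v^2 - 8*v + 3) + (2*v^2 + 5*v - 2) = 6*v^2 - 3*v + 1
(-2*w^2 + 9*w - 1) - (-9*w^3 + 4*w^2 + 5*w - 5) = 9*w^3 - 6*w^2 + 4*w + 4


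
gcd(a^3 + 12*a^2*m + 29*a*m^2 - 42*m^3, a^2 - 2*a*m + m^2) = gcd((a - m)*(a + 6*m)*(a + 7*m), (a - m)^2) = a - m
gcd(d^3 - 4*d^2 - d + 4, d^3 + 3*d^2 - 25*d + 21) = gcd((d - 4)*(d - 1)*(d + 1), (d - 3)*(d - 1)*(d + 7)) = d - 1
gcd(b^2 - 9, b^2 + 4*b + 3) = b + 3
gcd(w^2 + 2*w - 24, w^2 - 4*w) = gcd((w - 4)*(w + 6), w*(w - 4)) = w - 4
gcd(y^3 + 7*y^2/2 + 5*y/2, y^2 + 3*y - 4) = 1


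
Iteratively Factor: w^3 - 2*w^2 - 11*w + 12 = (w + 3)*(w^2 - 5*w + 4) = (w - 1)*(w + 3)*(w - 4)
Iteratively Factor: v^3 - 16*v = (v)*(v^2 - 16) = v*(v - 4)*(v + 4)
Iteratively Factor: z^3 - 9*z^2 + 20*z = (z)*(z^2 - 9*z + 20) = z*(z - 4)*(z - 5)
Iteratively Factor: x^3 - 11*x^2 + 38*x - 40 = (x - 5)*(x^2 - 6*x + 8) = (x - 5)*(x - 2)*(x - 4)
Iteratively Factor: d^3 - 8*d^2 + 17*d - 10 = (d - 5)*(d^2 - 3*d + 2) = (d - 5)*(d - 2)*(d - 1)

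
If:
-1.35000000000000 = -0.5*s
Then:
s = 2.70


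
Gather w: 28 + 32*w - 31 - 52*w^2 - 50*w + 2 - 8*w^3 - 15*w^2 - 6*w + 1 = -8*w^3 - 67*w^2 - 24*w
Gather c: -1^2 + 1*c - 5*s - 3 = c - 5*s - 4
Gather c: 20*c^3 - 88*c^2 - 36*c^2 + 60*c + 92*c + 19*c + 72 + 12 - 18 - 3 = 20*c^3 - 124*c^2 + 171*c + 63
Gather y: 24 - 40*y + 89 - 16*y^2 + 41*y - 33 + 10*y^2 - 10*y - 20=-6*y^2 - 9*y + 60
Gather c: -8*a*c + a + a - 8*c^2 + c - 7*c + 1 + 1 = 2*a - 8*c^2 + c*(-8*a - 6) + 2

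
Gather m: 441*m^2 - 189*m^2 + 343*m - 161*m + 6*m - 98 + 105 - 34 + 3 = 252*m^2 + 188*m - 24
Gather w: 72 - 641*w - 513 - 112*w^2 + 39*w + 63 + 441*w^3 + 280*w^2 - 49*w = 441*w^3 + 168*w^2 - 651*w - 378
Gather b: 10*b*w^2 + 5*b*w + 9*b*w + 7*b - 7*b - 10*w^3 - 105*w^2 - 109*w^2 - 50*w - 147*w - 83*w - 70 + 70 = b*(10*w^2 + 14*w) - 10*w^3 - 214*w^2 - 280*w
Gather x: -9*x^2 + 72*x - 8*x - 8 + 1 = -9*x^2 + 64*x - 7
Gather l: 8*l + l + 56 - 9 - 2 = 9*l + 45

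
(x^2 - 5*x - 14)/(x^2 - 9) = (x^2 - 5*x - 14)/(x^2 - 9)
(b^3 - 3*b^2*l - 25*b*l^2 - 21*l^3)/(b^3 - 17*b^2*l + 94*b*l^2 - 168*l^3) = (b^2 + 4*b*l + 3*l^2)/(b^2 - 10*b*l + 24*l^2)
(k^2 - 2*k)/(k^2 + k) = (k - 2)/(k + 1)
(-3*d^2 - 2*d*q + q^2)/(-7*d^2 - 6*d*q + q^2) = (-3*d + q)/(-7*d + q)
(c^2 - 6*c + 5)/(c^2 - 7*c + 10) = (c - 1)/(c - 2)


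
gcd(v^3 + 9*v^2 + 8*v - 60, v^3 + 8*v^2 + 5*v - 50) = v^2 + 3*v - 10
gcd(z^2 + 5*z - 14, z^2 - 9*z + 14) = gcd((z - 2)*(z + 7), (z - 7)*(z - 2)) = z - 2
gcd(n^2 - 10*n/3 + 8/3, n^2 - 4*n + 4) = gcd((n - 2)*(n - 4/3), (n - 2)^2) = n - 2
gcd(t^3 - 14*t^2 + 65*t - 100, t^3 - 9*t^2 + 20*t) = t^2 - 9*t + 20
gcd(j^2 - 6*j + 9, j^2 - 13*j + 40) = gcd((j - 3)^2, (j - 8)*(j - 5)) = 1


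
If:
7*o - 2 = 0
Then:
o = 2/7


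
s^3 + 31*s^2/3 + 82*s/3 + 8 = (s + 1/3)*(s + 4)*(s + 6)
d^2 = d^2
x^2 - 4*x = x*(x - 4)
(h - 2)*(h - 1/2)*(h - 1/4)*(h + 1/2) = h^4 - 9*h^3/4 + h^2/4 + 9*h/16 - 1/8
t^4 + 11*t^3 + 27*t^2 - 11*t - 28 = (t - 1)*(t + 1)*(t + 4)*(t + 7)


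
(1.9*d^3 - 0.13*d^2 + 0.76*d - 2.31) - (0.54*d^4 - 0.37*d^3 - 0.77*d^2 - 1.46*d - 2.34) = -0.54*d^4 + 2.27*d^3 + 0.64*d^2 + 2.22*d + 0.0299999999999998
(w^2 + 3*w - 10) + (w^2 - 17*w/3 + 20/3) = 2*w^2 - 8*w/3 - 10/3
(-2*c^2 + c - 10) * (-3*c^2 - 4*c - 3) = 6*c^4 + 5*c^3 + 32*c^2 + 37*c + 30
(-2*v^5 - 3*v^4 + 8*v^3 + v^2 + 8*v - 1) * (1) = -2*v^5 - 3*v^4 + 8*v^3 + v^2 + 8*v - 1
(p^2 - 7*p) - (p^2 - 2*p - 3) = 3 - 5*p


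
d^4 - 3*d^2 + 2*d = d*(d - 1)^2*(d + 2)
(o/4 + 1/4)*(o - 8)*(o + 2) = o^3/4 - 5*o^2/4 - 11*o/2 - 4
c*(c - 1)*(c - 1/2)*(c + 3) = c^4 + 3*c^3/2 - 4*c^2 + 3*c/2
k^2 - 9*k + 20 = (k - 5)*(k - 4)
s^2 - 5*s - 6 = (s - 6)*(s + 1)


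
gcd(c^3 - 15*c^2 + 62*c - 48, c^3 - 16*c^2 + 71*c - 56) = c^2 - 9*c + 8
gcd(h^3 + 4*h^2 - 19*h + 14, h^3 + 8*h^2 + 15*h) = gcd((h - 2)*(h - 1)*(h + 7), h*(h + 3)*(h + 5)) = 1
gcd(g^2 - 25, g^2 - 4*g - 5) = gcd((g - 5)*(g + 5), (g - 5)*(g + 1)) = g - 5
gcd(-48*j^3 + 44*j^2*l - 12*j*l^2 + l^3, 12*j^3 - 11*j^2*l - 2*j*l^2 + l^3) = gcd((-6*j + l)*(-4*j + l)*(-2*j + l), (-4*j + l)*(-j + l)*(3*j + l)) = 4*j - l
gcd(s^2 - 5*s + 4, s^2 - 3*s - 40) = 1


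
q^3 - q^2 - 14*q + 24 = (q - 3)*(q - 2)*(q + 4)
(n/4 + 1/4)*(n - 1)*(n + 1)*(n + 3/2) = n^4/4 + 5*n^3/8 + n^2/8 - 5*n/8 - 3/8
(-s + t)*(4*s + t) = -4*s^2 + 3*s*t + t^2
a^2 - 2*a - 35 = (a - 7)*(a + 5)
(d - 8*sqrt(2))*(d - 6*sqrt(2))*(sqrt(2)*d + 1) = sqrt(2)*d^3 - 27*d^2 + 82*sqrt(2)*d + 96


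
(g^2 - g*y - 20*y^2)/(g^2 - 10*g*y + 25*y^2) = (-g - 4*y)/(-g + 5*y)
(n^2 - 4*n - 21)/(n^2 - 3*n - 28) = (n + 3)/(n + 4)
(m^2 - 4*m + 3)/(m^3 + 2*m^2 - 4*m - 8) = (m^2 - 4*m + 3)/(m^3 + 2*m^2 - 4*m - 8)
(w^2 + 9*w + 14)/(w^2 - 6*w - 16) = (w + 7)/(w - 8)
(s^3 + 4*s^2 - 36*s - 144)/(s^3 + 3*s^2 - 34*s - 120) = (s + 6)/(s + 5)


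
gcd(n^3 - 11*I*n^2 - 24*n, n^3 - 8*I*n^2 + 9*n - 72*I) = n^2 - 11*I*n - 24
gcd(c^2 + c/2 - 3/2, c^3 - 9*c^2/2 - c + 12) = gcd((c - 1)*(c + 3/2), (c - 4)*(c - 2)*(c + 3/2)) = c + 3/2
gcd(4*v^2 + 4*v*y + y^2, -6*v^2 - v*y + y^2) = 2*v + y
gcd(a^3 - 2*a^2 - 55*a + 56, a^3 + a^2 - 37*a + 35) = a^2 + 6*a - 7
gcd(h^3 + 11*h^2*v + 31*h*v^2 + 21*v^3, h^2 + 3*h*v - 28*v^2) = h + 7*v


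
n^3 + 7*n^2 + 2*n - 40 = (n - 2)*(n + 4)*(n + 5)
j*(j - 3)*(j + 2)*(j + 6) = j^4 + 5*j^3 - 12*j^2 - 36*j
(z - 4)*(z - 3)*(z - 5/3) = z^3 - 26*z^2/3 + 71*z/3 - 20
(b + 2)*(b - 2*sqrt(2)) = b^2 - 2*sqrt(2)*b + 2*b - 4*sqrt(2)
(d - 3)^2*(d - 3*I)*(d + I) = d^4 - 6*d^3 - 2*I*d^3 + 12*d^2 + 12*I*d^2 - 18*d - 18*I*d + 27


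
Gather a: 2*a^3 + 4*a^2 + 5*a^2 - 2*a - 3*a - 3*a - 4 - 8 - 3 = 2*a^3 + 9*a^2 - 8*a - 15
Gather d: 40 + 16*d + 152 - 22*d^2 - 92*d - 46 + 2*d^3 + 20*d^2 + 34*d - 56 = 2*d^3 - 2*d^2 - 42*d + 90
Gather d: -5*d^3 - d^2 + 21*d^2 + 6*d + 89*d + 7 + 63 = -5*d^3 + 20*d^2 + 95*d + 70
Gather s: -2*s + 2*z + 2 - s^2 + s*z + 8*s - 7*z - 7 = -s^2 + s*(z + 6) - 5*z - 5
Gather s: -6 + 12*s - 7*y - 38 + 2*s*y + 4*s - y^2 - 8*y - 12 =s*(2*y + 16) - y^2 - 15*y - 56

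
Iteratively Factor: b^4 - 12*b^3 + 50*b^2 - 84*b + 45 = (b - 5)*(b^3 - 7*b^2 + 15*b - 9) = (b - 5)*(b - 3)*(b^2 - 4*b + 3) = (b - 5)*(b - 3)*(b - 1)*(b - 3)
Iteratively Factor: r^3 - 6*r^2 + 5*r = (r)*(r^2 - 6*r + 5) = r*(r - 5)*(r - 1)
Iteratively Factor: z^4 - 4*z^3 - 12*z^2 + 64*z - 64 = (z + 4)*(z^3 - 8*z^2 + 20*z - 16) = (z - 4)*(z + 4)*(z^2 - 4*z + 4) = (z - 4)*(z - 2)*(z + 4)*(z - 2)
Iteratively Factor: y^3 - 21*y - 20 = (y + 4)*(y^2 - 4*y - 5) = (y + 1)*(y + 4)*(y - 5)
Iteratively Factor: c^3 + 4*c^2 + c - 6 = (c + 2)*(c^2 + 2*c - 3) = (c + 2)*(c + 3)*(c - 1)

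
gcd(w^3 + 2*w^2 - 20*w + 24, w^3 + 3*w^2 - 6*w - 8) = w - 2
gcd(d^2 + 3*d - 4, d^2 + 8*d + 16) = d + 4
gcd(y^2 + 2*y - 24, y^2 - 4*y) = y - 4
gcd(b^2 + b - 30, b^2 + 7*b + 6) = b + 6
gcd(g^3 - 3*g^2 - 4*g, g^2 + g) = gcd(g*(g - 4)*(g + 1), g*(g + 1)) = g^2 + g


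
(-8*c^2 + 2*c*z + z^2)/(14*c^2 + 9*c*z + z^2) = (-8*c^2 + 2*c*z + z^2)/(14*c^2 + 9*c*z + z^2)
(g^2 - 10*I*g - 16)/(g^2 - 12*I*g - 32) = (g - 2*I)/(g - 4*I)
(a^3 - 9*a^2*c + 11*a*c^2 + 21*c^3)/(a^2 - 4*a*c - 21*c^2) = (a^2 - 2*a*c - 3*c^2)/(a + 3*c)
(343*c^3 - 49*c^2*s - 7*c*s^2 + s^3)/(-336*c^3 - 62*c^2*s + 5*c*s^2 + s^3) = (49*c^2 - 14*c*s + s^2)/(-48*c^2 - 2*c*s + s^2)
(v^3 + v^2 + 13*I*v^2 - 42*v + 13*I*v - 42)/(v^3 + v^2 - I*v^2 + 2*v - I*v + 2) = (v^2 + 13*I*v - 42)/(v^2 - I*v + 2)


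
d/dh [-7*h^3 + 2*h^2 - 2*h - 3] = -21*h^2 + 4*h - 2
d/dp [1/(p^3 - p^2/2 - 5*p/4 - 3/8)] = 16*(-12*p^2 + 4*p + 5)/(-8*p^3 + 4*p^2 + 10*p + 3)^2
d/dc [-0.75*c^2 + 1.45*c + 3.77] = 1.45 - 1.5*c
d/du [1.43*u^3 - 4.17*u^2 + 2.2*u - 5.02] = 4.29*u^2 - 8.34*u + 2.2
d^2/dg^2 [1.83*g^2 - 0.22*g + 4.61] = 3.66000000000000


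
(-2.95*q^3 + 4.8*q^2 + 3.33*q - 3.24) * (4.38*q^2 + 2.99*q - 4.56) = -12.921*q^5 + 12.2035*q^4 + 42.3894*q^3 - 26.1225*q^2 - 24.8724*q + 14.7744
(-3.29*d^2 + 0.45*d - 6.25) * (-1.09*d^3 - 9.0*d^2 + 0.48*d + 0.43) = 3.5861*d^5 + 29.1195*d^4 + 1.1833*d^3 + 55.0513*d^2 - 2.8065*d - 2.6875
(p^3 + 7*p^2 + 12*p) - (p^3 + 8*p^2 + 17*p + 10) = -p^2 - 5*p - 10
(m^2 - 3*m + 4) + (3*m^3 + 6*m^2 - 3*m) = 3*m^3 + 7*m^2 - 6*m + 4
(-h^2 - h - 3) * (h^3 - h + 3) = -h^5 - h^4 - 2*h^3 - 2*h^2 - 9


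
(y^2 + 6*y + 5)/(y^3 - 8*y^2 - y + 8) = (y + 5)/(y^2 - 9*y + 8)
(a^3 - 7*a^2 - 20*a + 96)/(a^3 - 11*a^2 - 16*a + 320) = (a^2 + a - 12)/(a^2 - 3*a - 40)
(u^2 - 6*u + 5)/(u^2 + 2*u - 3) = (u - 5)/(u + 3)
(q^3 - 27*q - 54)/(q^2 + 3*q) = q - 3 - 18/q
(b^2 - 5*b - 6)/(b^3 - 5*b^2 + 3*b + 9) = (b - 6)/(b^2 - 6*b + 9)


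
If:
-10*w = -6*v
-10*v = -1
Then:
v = 1/10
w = 3/50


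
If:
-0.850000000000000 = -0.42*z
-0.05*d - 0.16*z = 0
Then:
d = -6.48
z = 2.02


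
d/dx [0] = 0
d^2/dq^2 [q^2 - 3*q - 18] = 2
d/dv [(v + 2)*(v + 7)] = 2*v + 9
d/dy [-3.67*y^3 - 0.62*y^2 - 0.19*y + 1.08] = -11.01*y^2 - 1.24*y - 0.19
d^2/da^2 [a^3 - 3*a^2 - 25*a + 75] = 6*a - 6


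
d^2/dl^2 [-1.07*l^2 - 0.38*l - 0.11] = -2.14000000000000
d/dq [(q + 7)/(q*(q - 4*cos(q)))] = (-4*q^2*sin(q) - q^2 - 28*q*sin(q) - 14*q + 28*cos(q))/(q^2*(q - 4*cos(q))^2)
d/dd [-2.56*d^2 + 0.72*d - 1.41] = 0.72 - 5.12*d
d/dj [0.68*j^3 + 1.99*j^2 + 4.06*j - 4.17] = 2.04*j^2 + 3.98*j + 4.06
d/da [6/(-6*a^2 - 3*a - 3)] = 2*(4*a + 1)/(2*a^2 + a + 1)^2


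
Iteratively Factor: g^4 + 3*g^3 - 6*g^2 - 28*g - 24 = (g + 2)*(g^3 + g^2 - 8*g - 12) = (g + 2)^2*(g^2 - g - 6) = (g - 3)*(g + 2)^2*(g + 2)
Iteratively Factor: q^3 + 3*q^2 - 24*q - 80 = (q + 4)*(q^2 - q - 20) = (q - 5)*(q + 4)*(q + 4)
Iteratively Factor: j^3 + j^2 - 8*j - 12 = (j - 3)*(j^2 + 4*j + 4) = (j - 3)*(j + 2)*(j + 2)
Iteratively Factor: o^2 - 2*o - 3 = (o + 1)*(o - 3)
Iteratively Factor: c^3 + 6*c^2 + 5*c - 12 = (c + 3)*(c^2 + 3*c - 4) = (c + 3)*(c + 4)*(c - 1)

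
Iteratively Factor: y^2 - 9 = (y + 3)*(y - 3)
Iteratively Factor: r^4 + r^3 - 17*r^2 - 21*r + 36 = (r + 3)*(r^3 - 2*r^2 - 11*r + 12) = (r + 3)^2*(r^2 - 5*r + 4) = (r - 4)*(r + 3)^2*(r - 1)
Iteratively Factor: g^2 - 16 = (g - 4)*(g + 4)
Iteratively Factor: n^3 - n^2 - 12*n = (n)*(n^2 - n - 12) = n*(n + 3)*(n - 4)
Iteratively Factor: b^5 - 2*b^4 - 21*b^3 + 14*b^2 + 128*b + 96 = (b + 3)*(b^4 - 5*b^3 - 6*b^2 + 32*b + 32) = (b - 4)*(b + 3)*(b^3 - b^2 - 10*b - 8) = (b - 4)^2*(b + 3)*(b^2 + 3*b + 2) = (b - 4)^2*(b + 2)*(b + 3)*(b + 1)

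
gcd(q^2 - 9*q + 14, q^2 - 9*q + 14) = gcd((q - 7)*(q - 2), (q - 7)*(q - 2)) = q^2 - 9*q + 14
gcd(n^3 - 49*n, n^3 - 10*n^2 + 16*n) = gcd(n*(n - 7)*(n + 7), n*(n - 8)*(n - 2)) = n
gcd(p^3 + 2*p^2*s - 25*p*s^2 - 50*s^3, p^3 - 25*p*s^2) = p^2 - 25*s^2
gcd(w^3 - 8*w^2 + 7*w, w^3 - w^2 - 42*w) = w^2 - 7*w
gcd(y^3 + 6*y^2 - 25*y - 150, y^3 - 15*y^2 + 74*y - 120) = y - 5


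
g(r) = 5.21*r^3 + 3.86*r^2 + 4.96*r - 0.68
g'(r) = 15.63*r^2 + 7.72*r + 4.96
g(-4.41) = -394.33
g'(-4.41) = 274.89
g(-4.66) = -467.20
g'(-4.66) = 308.40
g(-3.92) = -274.64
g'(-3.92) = 214.87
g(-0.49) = -2.80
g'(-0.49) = 4.93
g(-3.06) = -128.99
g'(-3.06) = 127.69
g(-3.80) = -249.67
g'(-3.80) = 201.32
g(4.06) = 431.76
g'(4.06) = 293.94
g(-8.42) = -2878.88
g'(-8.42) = 1048.07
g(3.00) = 189.61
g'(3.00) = 168.79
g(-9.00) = -3530.75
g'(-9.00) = 1201.51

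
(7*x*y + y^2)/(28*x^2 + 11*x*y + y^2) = y/(4*x + y)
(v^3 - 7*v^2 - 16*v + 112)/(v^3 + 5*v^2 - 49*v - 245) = (v^2 - 16)/(v^2 + 12*v + 35)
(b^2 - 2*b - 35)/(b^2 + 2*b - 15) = (b - 7)/(b - 3)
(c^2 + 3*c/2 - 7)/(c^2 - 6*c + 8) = (c + 7/2)/(c - 4)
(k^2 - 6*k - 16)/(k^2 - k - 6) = (k - 8)/(k - 3)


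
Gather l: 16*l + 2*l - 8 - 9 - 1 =18*l - 18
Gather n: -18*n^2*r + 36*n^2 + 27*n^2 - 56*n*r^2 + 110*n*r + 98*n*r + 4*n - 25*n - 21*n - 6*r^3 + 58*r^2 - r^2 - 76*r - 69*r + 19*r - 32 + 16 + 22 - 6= n^2*(63 - 18*r) + n*(-56*r^2 + 208*r - 42) - 6*r^3 + 57*r^2 - 126*r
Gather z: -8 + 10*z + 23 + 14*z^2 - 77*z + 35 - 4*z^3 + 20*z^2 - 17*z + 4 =-4*z^3 + 34*z^2 - 84*z + 54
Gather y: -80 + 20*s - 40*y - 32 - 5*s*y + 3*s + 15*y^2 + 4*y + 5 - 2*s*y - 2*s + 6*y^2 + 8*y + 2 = 21*s + 21*y^2 + y*(-7*s - 28) - 105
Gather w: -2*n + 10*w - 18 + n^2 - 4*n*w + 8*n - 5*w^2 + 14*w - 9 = n^2 + 6*n - 5*w^2 + w*(24 - 4*n) - 27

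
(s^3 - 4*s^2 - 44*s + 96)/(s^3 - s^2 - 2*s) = (s^2 - 2*s - 48)/(s*(s + 1))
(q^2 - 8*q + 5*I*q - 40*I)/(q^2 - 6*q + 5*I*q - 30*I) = (q - 8)/(q - 6)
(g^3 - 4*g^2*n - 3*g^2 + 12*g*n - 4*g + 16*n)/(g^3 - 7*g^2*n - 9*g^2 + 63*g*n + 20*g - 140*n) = (g^2 - 4*g*n + g - 4*n)/(g^2 - 7*g*n - 5*g + 35*n)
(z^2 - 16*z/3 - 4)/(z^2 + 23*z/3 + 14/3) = (z - 6)/(z + 7)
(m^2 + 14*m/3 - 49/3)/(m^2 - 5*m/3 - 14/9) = 3*(m + 7)/(3*m + 2)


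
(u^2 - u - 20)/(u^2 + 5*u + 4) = (u - 5)/(u + 1)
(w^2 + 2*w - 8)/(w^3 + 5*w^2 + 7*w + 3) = (w^2 + 2*w - 8)/(w^3 + 5*w^2 + 7*w + 3)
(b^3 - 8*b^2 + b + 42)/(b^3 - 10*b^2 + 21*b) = (b + 2)/b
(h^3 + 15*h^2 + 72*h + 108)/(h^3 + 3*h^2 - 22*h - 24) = (h^2 + 9*h + 18)/(h^2 - 3*h - 4)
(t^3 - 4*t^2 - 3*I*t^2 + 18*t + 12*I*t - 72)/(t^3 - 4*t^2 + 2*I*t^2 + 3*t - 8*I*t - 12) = (t - 6*I)/(t - I)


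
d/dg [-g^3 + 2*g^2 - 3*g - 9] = -3*g^2 + 4*g - 3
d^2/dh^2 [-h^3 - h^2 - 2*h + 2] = -6*h - 2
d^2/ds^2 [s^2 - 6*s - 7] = 2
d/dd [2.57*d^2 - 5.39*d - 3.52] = 5.14*d - 5.39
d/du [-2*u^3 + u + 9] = 1 - 6*u^2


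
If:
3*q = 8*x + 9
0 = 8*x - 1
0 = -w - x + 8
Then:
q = 10/3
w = 63/8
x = 1/8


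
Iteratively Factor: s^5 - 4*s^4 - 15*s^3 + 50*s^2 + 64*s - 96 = (s + 2)*(s^4 - 6*s^3 - 3*s^2 + 56*s - 48) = (s + 2)*(s + 3)*(s^3 - 9*s^2 + 24*s - 16) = (s - 4)*(s + 2)*(s + 3)*(s^2 - 5*s + 4) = (s - 4)^2*(s + 2)*(s + 3)*(s - 1)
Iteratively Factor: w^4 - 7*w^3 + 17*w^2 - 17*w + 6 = (w - 1)*(w^3 - 6*w^2 + 11*w - 6) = (w - 2)*(w - 1)*(w^2 - 4*w + 3) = (w - 3)*(w - 2)*(w - 1)*(w - 1)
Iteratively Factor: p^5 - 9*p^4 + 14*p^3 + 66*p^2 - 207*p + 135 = (p - 1)*(p^4 - 8*p^3 + 6*p^2 + 72*p - 135) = (p - 1)*(p + 3)*(p^3 - 11*p^2 + 39*p - 45) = (p - 5)*(p - 1)*(p + 3)*(p^2 - 6*p + 9) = (p - 5)*(p - 3)*(p - 1)*(p + 3)*(p - 3)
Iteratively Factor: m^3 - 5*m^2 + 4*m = (m - 4)*(m^2 - m) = m*(m - 4)*(m - 1)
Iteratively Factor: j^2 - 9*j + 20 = (j - 5)*(j - 4)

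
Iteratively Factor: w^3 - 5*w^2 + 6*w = (w - 3)*(w^2 - 2*w) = (w - 3)*(w - 2)*(w)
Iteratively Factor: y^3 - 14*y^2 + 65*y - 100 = (y - 4)*(y^2 - 10*y + 25) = (y - 5)*(y - 4)*(y - 5)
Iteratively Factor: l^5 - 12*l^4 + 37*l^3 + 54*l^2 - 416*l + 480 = (l - 2)*(l^4 - 10*l^3 + 17*l^2 + 88*l - 240) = (l - 2)*(l + 3)*(l^3 - 13*l^2 + 56*l - 80) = (l - 5)*(l - 2)*(l + 3)*(l^2 - 8*l + 16) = (l - 5)*(l - 4)*(l - 2)*(l + 3)*(l - 4)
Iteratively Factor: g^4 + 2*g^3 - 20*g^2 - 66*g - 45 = (g - 5)*(g^3 + 7*g^2 + 15*g + 9) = (g - 5)*(g + 3)*(g^2 + 4*g + 3) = (g - 5)*(g + 3)^2*(g + 1)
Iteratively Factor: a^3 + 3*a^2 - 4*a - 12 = (a + 3)*(a^2 - 4) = (a + 2)*(a + 3)*(a - 2)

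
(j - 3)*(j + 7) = j^2 + 4*j - 21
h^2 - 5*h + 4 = (h - 4)*(h - 1)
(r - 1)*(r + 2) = r^2 + r - 2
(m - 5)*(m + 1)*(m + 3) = m^3 - m^2 - 17*m - 15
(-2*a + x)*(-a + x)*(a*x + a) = 2*a^3*x + 2*a^3 - 3*a^2*x^2 - 3*a^2*x + a*x^3 + a*x^2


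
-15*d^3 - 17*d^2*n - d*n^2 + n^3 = (-5*d + n)*(d + n)*(3*d + n)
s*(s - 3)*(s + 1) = s^3 - 2*s^2 - 3*s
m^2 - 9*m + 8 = (m - 8)*(m - 1)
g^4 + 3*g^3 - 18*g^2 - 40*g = g*(g - 4)*(g + 2)*(g + 5)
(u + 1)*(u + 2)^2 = u^3 + 5*u^2 + 8*u + 4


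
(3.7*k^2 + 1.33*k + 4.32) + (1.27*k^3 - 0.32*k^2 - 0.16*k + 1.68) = 1.27*k^3 + 3.38*k^2 + 1.17*k + 6.0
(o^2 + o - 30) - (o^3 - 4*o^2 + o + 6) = -o^3 + 5*o^2 - 36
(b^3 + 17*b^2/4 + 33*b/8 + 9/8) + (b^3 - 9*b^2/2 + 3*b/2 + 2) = 2*b^3 - b^2/4 + 45*b/8 + 25/8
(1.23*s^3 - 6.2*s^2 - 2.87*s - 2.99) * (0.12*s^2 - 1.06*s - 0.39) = 0.1476*s^5 - 2.0478*s^4 + 5.7479*s^3 + 5.1014*s^2 + 4.2887*s + 1.1661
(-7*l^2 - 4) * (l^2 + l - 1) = -7*l^4 - 7*l^3 + 3*l^2 - 4*l + 4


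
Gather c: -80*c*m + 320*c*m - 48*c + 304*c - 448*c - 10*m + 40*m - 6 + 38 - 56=c*(240*m - 192) + 30*m - 24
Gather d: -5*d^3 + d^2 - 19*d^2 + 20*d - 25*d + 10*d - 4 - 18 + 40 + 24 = -5*d^3 - 18*d^2 + 5*d + 42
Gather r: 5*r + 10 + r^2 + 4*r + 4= r^2 + 9*r + 14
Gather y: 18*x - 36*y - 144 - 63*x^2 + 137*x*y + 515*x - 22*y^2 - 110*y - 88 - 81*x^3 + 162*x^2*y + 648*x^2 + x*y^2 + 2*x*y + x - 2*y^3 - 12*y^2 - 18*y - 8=-81*x^3 + 585*x^2 + 534*x - 2*y^3 + y^2*(x - 34) + y*(162*x^2 + 139*x - 164) - 240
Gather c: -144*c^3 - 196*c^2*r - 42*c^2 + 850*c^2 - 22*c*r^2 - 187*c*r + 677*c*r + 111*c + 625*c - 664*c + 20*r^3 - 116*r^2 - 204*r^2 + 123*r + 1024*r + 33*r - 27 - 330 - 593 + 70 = -144*c^3 + c^2*(808 - 196*r) + c*(-22*r^2 + 490*r + 72) + 20*r^3 - 320*r^2 + 1180*r - 880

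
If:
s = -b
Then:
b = -s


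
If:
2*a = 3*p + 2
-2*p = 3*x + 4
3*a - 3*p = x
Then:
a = -2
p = -2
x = 0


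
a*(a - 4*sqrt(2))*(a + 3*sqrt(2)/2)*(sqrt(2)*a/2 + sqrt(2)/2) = sqrt(2)*a^4/2 - 5*a^3/2 + sqrt(2)*a^3/2 - 6*sqrt(2)*a^2 - 5*a^2/2 - 6*sqrt(2)*a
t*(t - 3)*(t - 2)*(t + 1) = t^4 - 4*t^3 + t^2 + 6*t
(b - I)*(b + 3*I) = b^2 + 2*I*b + 3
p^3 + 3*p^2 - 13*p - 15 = (p - 3)*(p + 1)*(p + 5)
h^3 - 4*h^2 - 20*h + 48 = (h - 6)*(h - 2)*(h + 4)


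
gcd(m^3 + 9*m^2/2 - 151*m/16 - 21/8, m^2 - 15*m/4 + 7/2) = m - 7/4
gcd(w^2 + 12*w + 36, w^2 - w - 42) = w + 6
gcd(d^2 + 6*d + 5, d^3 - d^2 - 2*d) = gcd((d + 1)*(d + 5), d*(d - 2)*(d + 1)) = d + 1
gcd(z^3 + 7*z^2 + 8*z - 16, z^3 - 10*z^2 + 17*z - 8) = z - 1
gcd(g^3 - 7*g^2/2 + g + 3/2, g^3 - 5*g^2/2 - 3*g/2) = g^2 - 5*g/2 - 3/2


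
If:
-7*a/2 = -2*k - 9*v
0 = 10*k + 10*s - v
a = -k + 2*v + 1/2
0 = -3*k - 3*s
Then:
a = 2/11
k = 7/22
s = -7/22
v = 0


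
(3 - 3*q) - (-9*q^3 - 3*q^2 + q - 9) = 9*q^3 + 3*q^2 - 4*q + 12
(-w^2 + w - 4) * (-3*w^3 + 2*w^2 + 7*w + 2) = 3*w^5 - 5*w^4 + 7*w^3 - 3*w^2 - 26*w - 8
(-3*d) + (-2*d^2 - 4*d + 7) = -2*d^2 - 7*d + 7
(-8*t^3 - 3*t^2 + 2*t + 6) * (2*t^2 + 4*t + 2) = -16*t^5 - 38*t^4 - 24*t^3 + 14*t^2 + 28*t + 12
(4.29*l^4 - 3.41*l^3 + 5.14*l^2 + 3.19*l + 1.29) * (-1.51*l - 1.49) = -6.4779*l^5 - 1.243*l^4 - 2.6805*l^3 - 12.4755*l^2 - 6.701*l - 1.9221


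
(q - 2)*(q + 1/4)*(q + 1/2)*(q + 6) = q^4 + 19*q^3/4 - 71*q^2/8 - 17*q/2 - 3/2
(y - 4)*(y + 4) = y^2 - 16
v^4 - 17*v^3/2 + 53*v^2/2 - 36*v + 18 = (v - 3)*(v - 2)^2*(v - 3/2)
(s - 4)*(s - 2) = s^2 - 6*s + 8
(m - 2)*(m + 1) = m^2 - m - 2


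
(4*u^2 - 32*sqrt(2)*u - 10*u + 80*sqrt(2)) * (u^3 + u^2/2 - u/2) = 4*u^5 - 32*sqrt(2)*u^4 - 8*u^4 - 7*u^3 + 64*sqrt(2)*u^3 + 5*u^2 + 56*sqrt(2)*u^2 - 40*sqrt(2)*u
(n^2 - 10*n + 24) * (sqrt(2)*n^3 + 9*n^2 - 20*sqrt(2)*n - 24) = sqrt(2)*n^5 - 10*sqrt(2)*n^4 + 9*n^4 - 90*n^3 + 4*sqrt(2)*n^3 + 192*n^2 + 200*sqrt(2)*n^2 - 480*sqrt(2)*n + 240*n - 576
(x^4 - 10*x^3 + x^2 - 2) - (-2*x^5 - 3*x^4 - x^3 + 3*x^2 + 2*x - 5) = 2*x^5 + 4*x^4 - 9*x^3 - 2*x^2 - 2*x + 3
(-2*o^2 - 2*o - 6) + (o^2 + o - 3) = -o^2 - o - 9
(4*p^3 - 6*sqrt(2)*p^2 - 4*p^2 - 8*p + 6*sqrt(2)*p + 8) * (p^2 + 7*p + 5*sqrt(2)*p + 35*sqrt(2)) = 4*p^5 + 14*sqrt(2)*p^4 + 24*p^4 - 96*p^3 + 84*sqrt(2)*p^3 - 408*p^2 - 138*sqrt(2)*p^2 - 240*sqrt(2)*p + 476*p + 280*sqrt(2)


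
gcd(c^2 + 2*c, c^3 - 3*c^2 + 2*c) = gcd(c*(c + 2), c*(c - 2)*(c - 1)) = c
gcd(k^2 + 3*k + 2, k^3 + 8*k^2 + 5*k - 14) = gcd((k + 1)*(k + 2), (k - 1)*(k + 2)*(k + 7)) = k + 2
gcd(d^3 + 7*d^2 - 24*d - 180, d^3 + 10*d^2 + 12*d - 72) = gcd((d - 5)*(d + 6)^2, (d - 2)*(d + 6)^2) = d^2 + 12*d + 36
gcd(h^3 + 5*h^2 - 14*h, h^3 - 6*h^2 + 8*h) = h^2 - 2*h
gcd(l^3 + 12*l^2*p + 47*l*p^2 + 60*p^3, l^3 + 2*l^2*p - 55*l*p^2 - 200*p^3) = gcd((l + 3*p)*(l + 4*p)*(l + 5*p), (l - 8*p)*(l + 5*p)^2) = l + 5*p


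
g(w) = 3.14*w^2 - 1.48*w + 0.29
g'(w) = 6.28*w - 1.48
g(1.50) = 5.14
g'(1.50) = 7.94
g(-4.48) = 69.94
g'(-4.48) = -29.61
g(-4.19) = 61.62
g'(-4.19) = -27.79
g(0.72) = 0.85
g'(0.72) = 3.04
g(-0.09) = 0.45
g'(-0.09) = -2.05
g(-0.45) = 1.59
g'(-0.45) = -4.31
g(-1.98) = 15.53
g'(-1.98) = -13.91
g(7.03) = 145.07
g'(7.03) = 42.67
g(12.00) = 434.69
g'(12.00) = 73.88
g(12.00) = 434.69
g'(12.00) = 73.88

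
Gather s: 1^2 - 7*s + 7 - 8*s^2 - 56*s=-8*s^2 - 63*s + 8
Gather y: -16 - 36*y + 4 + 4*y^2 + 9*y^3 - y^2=9*y^3 + 3*y^2 - 36*y - 12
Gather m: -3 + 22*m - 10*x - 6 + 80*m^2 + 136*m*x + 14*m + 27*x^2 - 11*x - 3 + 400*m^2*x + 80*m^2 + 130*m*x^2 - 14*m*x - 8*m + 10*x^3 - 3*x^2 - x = m^2*(400*x + 160) + m*(130*x^2 + 122*x + 28) + 10*x^3 + 24*x^2 - 22*x - 12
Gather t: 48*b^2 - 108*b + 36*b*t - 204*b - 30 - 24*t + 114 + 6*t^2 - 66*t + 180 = 48*b^2 - 312*b + 6*t^2 + t*(36*b - 90) + 264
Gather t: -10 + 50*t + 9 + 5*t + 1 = 55*t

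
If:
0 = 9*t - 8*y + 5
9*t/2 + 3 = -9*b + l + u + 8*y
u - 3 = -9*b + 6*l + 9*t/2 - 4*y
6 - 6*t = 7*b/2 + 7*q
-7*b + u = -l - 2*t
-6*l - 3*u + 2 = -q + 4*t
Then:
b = 103/1873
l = 7087/26222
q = 38747/26222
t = -1416/1873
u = 42655/26222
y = -3379/14984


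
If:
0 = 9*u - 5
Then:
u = 5/9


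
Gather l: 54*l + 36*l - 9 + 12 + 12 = 90*l + 15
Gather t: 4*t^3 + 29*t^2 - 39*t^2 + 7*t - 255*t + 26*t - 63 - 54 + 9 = 4*t^3 - 10*t^2 - 222*t - 108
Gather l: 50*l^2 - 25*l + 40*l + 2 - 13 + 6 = 50*l^2 + 15*l - 5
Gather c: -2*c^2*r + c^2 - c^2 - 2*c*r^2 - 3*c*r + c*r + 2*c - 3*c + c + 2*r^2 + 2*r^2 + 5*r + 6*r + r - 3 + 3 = -2*c^2*r + c*(-2*r^2 - 2*r) + 4*r^2 + 12*r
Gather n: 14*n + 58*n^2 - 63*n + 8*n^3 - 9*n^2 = 8*n^3 + 49*n^2 - 49*n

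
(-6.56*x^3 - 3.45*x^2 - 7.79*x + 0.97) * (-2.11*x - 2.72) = 13.8416*x^4 + 25.1227*x^3 + 25.8209*x^2 + 19.1421*x - 2.6384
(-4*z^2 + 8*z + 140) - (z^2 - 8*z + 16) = -5*z^2 + 16*z + 124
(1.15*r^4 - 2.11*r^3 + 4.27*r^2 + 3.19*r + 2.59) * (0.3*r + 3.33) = 0.345*r^5 + 3.1965*r^4 - 5.7453*r^3 + 15.1761*r^2 + 11.3997*r + 8.6247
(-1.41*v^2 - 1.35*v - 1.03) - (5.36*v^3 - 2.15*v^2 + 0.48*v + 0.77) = -5.36*v^3 + 0.74*v^2 - 1.83*v - 1.8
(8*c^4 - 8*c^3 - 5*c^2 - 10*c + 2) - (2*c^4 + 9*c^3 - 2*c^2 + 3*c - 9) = 6*c^4 - 17*c^3 - 3*c^2 - 13*c + 11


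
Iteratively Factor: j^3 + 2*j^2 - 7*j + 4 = (j - 1)*(j^2 + 3*j - 4) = (j - 1)^2*(j + 4)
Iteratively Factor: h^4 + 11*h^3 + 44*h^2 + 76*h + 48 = (h + 2)*(h^3 + 9*h^2 + 26*h + 24) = (h + 2)^2*(h^2 + 7*h + 12) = (h + 2)^2*(h + 4)*(h + 3)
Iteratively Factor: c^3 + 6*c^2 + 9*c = (c)*(c^2 + 6*c + 9) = c*(c + 3)*(c + 3)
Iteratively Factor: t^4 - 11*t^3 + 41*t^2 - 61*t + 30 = (t - 5)*(t^3 - 6*t^2 + 11*t - 6) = (t - 5)*(t - 1)*(t^2 - 5*t + 6) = (t - 5)*(t - 2)*(t - 1)*(t - 3)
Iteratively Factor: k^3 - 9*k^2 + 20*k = (k - 5)*(k^2 - 4*k) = k*(k - 5)*(k - 4)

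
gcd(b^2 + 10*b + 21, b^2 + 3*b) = b + 3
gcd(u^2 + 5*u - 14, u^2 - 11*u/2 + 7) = u - 2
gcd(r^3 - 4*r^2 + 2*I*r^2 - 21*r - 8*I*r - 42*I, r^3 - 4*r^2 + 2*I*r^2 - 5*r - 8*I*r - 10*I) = r + 2*I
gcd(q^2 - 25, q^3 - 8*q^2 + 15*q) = q - 5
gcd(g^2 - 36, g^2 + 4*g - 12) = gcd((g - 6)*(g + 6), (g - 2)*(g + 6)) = g + 6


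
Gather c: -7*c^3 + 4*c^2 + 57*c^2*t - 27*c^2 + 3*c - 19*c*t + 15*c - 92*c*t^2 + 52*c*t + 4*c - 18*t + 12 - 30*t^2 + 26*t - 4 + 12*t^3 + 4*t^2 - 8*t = -7*c^3 + c^2*(57*t - 23) + c*(-92*t^2 + 33*t + 22) + 12*t^3 - 26*t^2 + 8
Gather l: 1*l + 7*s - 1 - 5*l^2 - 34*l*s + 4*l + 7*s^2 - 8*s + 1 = -5*l^2 + l*(5 - 34*s) + 7*s^2 - s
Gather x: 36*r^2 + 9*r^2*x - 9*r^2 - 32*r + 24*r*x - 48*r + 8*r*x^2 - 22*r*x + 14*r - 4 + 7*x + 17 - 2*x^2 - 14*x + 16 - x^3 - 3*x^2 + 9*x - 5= 27*r^2 - 66*r - x^3 + x^2*(8*r - 5) + x*(9*r^2 + 2*r + 2) + 24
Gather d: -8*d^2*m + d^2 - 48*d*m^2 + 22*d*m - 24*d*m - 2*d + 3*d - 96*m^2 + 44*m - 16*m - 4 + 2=d^2*(1 - 8*m) + d*(-48*m^2 - 2*m + 1) - 96*m^2 + 28*m - 2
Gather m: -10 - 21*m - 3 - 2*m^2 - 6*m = -2*m^2 - 27*m - 13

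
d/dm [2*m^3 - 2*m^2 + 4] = 2*m*(3*m - 2)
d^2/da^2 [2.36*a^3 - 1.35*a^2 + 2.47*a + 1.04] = 14.16*a - 2.7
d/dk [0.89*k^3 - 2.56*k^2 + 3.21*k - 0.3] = 2.67*k^2 - 5.12*k + 3.21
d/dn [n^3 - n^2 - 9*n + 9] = 3*n^2 - 2*n - 9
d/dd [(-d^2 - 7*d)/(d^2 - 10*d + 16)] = (17*d^2 - 32*d - 112)/(d^4 - 20*d^3 + 132*d^2 - 320*d + 256)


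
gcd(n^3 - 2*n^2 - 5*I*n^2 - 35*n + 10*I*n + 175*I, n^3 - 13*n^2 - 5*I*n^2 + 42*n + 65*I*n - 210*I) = n^2 + n*(-7 - 5*I) + 35*I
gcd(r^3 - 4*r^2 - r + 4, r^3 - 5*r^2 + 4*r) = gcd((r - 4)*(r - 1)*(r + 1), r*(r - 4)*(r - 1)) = r^2 - 5*r + 4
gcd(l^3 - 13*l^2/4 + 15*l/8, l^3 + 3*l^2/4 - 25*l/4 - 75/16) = l - 5/2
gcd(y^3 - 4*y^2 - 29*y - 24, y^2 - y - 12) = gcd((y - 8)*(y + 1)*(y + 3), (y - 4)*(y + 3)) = y + 3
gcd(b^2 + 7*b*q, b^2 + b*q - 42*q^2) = b + 7*q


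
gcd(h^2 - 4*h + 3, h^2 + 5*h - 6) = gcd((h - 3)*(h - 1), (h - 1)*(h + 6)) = h - 1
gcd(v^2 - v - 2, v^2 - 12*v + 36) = 1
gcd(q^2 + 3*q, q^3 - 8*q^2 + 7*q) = q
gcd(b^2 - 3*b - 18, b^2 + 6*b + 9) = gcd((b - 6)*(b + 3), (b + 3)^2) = b + 3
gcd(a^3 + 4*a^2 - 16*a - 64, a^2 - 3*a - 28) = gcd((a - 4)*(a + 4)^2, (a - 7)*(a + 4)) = a + 4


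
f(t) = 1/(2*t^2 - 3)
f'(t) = -4*t/(2*t^2 - 3)^2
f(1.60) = 0.47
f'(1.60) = -1.42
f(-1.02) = -1.09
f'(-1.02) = 4.83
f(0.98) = -0.93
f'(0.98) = -3.37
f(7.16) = 0.01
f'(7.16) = -0.00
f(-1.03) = -1.14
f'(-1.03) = 5.34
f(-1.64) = 0.42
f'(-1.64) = 1.16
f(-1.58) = 0.50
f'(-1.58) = 1.59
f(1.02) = -1.09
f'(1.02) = -4.83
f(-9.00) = 0.01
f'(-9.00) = 0.00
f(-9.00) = 0.01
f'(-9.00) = 0.00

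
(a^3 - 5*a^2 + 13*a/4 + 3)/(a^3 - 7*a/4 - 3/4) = (a - 4)/(a + 1)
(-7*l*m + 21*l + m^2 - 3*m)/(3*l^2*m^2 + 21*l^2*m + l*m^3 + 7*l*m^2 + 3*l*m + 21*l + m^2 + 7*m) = (-7*l*m + 21*l + m^2 - 3*m)/(3*l^2*m^2 + 21*l^2*m + l*m^3 + 7*l*m^2 + 3*l*m + 21*l + m^2 + 7*m)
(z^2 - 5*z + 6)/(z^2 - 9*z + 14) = (z - 3)/(z - 7)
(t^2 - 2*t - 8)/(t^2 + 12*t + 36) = (t^2 - 2*t - 8)/(t^2 + 12*t + 36)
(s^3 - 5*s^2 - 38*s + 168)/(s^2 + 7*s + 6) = (s^2 - 11*s + 28)/(s + 1)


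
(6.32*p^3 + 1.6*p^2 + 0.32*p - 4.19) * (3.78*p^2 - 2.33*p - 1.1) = 23.8896*p^5 - 8.6776*p^4 - 9.4704*p^3 - 18.3438*p^2 + 9.4107*p + 4.609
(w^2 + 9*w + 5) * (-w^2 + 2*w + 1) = -w^4 - 7*w^3 + 14*w^2 + 19*w + 5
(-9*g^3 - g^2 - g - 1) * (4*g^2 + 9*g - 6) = -36*g^5 - 85*g^4 + 41*g^3 - 7*g^2 - 3*g + 6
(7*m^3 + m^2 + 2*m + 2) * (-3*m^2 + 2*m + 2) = -21*m^5 + 11*m^4 + 10*m^3 + 8*m + 4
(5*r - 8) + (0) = 5*r - 8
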